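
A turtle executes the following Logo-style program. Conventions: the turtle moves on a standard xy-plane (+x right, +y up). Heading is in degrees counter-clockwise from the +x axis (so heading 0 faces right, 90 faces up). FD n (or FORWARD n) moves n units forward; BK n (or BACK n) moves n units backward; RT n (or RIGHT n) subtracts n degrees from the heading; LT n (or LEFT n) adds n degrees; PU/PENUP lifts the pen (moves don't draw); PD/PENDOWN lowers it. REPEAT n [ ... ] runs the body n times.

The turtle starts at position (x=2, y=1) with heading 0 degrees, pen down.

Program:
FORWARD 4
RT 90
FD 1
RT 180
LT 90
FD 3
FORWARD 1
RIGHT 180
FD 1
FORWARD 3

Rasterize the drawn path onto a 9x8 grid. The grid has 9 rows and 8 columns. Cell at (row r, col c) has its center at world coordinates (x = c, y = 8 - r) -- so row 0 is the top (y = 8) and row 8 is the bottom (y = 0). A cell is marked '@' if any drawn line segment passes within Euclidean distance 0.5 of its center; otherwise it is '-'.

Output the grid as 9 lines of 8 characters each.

Segment 0: (2,1) -> (6,1)
Segment 1: (6,1) -> (6,0)
Segment 2: (6,0) -> (3,-0)
Segment 3: (3,-0) -> (2,-0)
Segment 4: (2,-0) -> (3,-0)
Segment 5: (3,-0) -> (6,0)

Answer: --------
--------
--------
--------
--------
--------
--------
--@@@@@-
--@@@@@-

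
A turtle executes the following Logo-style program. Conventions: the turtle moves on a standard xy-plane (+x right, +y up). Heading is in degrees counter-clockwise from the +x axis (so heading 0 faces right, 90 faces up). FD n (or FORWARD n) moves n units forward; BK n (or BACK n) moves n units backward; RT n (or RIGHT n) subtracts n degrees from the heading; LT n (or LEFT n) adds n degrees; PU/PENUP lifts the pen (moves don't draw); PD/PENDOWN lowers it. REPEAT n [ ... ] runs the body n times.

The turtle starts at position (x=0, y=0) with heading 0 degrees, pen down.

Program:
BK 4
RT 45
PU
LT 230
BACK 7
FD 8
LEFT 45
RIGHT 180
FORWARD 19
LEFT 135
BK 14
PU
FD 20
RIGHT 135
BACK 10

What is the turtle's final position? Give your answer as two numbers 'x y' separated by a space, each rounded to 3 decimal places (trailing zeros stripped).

Answer: -5.188 6.284

Derivation:
Executing turtle program step by step:
Start: pos=(0,0), heading=0, pen down
BK 4: (0,0) -> (-4,0) [heading=0, draw]
RT 45: heading 0 -> 315
PU: pen up
LT 230: heading 315 -> 185
BK 7: (-4,0) -> (2.973,0.61) [heading=185, move]
FD 8: (2.973,0.61) -> (-4.996,-0.087) [heading=185, move]
LT 45: heading 185 -> 230
RT 180: heading 230 -> 50
FD 19: (-4.996,-0.087) -> (7.217,14.468) [heading=50, move]
LT 135: heading 50 -> 185
BK 14: (7.217,14.468) -> (21.163,15.688) [heading=185, move]
PU: pen up
FD 20: (21.163,15.688) -> (1.24,13.945) [heading=185, move]
RT 135: heading 185 -> 50
BK 10: (1.24,13.945) -> (-5.188,6.284) [heading=50, move]
Final: pos=(-5.188,6.284), heading=50, 1 segment(s) drawn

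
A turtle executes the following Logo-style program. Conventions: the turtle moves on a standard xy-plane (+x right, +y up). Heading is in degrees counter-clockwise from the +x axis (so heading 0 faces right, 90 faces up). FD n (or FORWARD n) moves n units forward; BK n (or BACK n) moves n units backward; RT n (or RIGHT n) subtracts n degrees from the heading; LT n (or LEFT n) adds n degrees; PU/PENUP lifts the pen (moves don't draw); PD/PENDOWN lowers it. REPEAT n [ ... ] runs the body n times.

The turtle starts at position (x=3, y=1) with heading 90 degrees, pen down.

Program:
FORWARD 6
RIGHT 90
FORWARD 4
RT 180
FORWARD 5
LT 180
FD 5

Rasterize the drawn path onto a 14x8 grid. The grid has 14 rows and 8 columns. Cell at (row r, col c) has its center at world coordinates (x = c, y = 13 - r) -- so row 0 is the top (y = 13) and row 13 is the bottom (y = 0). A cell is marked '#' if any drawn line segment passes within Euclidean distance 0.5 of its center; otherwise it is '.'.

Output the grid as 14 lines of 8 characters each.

Segment 0: (3,1) -> (3,7)
Segment 1: (3,7) -> (7,7)
Segment 2: (7,7) -> (2,7)
Segment 3: (2,7) -> (7,7)

Answer: ........
........
........
........
........
........
..######
...#....
...#....
...#....
...#....
...#....
...#....
........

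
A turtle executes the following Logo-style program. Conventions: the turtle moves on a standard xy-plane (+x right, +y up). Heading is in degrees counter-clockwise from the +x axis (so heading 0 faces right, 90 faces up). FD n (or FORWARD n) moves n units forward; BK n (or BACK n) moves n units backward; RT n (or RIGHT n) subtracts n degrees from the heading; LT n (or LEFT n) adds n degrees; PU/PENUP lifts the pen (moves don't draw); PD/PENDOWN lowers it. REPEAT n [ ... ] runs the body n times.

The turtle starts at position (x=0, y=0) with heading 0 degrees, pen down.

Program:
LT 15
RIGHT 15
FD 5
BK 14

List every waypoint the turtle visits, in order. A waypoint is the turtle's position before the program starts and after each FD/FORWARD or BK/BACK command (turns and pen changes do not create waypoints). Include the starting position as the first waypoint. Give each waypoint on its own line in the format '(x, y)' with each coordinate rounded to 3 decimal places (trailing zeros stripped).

Executing turtle program step by step:
Start: pos=(0,0), heading=0, pen down
LT 15: heading 0 -> 15
RT 15: heading 15 -> 0
FD 5: (0,0) -> (5,0) [heading=0, draw]
BK 14: (5,0) -> (-9,0) [heading=0, draw]
Final: pos=(-9,0), heading=0, 2 segment(s) drawn
Waypoints (3 total):
(0, 0)
(5, 0)
(-9, 0)

Answer: (0, 0)
(5, 0)
(-9, 0)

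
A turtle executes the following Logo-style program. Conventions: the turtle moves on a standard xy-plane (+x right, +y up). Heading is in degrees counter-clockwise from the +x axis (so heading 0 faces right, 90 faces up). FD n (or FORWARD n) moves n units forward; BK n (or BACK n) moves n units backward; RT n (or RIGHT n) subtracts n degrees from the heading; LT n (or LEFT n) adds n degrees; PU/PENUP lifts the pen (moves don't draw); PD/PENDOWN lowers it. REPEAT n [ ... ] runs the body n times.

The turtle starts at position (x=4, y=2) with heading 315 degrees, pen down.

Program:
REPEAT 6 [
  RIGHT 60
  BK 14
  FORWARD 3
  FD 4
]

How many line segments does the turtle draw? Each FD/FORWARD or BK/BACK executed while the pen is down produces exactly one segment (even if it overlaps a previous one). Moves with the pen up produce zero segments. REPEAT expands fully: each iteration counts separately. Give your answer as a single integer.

Executing turtle program step by step:
Start: pos=(4,2), heading=315, pen down
REPEAT 6 [
  -- iteration 1/6 --
  RT 60: heading 315 -> 255
  BK 14: (4,2) -> (7.623,15.523) [heading=255, draw]
  FD 3: (7.623,15.523) -> (6.847,12.625) [heading=255, draw]
  FD 4: (6.847,12.625) -> (5.812,8.761) [heading=255, draw]
  -- iteration 2/6 --
  RT 60: heading 255 -> 195
  BK 14: (5.812,8.761) -> (19.335,12.385) [heading=195, draw]
  FD 3: (19.335,12.385) -> (16.437,11.608) [heading=195, draw]
  FD 4: (16.437,11.608) -> (12.573,10.573) [heading=195, draw]
  -- iteration 3/6 --
  RT 60: heading 195 -> 135
  BK 14: (12.573,10.573) -> (22.473,0.674) [heading=135, draw]
  FD 3: (22.473,0.674) -> (20.351,2.795) [heading=135, draw]
  FD 4: (20.351,2.795) -> (17.523,5.623) [heading=135, draw]
  -- iteration 4/6 --
  RT 60: heading 135 -> 75
  BK 14: (17.523,5.623) -> (13.899,-7.899) [heading=75, draw]
  FD 3: (13.899,-7.899) -> (14.676,-5.002) [heading=75, draw]
  FD 4: (14.676,-5.002) -> (15.711,-1.138) [heading=75, draw]
  -- iteration 5/6 --
  RT 60: heading 75 -> 15
  BK 14: (15.711,-1.138) -> (2.188,-4.761) [heading=15, draw]
  FD 3: (2.188,-4.761) -> (5.086,-3.985) [heading=15, draw]
  FD 4: (5.086,-3.985) -> (8.95,-2.95) [heading=15, draw]
  -- iteration 6/6 --
  RT 60: heading 15 -> 315
  BK 14: (8.95,-2.95) -> (-0.95,6.95) [heading=315, draw]
  FD 3: (-0.95,6.95) -> (1.172,4.828) [heading=315, draw]
  FD 4: (1.172,4.828) -> (4,2) [heading=315, draw]
]
Final: pos=(4,2), heading=315, 18 segment(s) drawn
Segments drawn: 18

Answer: 18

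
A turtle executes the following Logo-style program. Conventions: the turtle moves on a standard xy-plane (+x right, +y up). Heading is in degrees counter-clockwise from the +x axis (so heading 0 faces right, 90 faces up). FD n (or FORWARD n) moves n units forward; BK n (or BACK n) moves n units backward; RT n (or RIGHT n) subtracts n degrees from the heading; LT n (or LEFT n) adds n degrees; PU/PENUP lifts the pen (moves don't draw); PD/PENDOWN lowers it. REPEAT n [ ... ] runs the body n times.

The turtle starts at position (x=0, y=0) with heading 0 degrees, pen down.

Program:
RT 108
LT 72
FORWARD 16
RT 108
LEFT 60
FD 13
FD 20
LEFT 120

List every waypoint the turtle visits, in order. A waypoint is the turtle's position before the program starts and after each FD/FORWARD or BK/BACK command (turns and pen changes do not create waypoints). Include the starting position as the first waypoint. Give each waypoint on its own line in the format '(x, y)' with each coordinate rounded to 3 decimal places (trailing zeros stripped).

Executing turtle program step by step:
Start: pos=(0,0), heading=0, pen down
RT 108: heading 0 -> 252
LT 72: heading 252 -> 324
FD 16: (0,0) -> (12.944,-9.405) [heading=324, draw]
RT 108: heading 324 -> 216
LT 60: heading 216 -> 276
FD 13: (12.944,-9.405) -> (14.303,-22.333) [heading=276, draw]
FD 20: (14.303,-22.333) -> (16.394,-42.224) [heading=276, draw]
LT 120: heading 276 -> 36
Final: pos=(16.394,-42.224), heading=36, 3 segment(s) drawn
Waypoints (4 total):
(0, 0)
(12.944, -9.405)
(14.303, -22.333)
(16.394, -42.224)

Answer: (0, 0)
(12.944, -9.405)
(14.303, -22.333)
(16.394, -42.224)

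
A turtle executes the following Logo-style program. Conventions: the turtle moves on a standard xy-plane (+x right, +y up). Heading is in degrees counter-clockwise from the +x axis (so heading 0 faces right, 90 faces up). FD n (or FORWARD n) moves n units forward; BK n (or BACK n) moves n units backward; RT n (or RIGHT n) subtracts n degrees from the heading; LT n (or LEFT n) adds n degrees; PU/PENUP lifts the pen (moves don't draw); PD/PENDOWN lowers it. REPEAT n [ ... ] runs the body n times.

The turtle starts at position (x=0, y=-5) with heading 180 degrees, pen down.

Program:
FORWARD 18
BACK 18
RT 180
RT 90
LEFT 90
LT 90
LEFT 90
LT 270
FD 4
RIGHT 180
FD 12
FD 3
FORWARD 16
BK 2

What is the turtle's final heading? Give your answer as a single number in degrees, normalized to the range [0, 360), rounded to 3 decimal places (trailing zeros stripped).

Answer: 270

Derivation:
Executing turtle program step by step:
Start: pos=(0,-5), heading=180, pen down
FD 18: (0,-5) -> (-18,-5) [heading=180, draw]
BK 18: (-18,-5) -> (0,-5) [heading=180, draw]
RT 180: heading 180 -> 0
RT 90: heading 0 -> 270
LT 90: heading 270 -> 0
LT 90: heading 0 -> 90
LT 90: heading 90 -> 180
LT 270: heading 180 -> 90
FD 4: (0,-5) -> (0,-1) [heading=90, draw]
RT 180: heading 90 -> 270
FD 12: (0,-1) -> (0,-13) [heading=270, draw]
FD 3: (0,-13) -> (0,-16) [heading=270, draw]
FD 16: (0,-16) -> (0,-32) [heading=270, draw]
BK 2: (0,-32) -> (0,-30) [heading=270, draw]
Final: pos=(0,-30), heading=270, 7 segment(s) drawn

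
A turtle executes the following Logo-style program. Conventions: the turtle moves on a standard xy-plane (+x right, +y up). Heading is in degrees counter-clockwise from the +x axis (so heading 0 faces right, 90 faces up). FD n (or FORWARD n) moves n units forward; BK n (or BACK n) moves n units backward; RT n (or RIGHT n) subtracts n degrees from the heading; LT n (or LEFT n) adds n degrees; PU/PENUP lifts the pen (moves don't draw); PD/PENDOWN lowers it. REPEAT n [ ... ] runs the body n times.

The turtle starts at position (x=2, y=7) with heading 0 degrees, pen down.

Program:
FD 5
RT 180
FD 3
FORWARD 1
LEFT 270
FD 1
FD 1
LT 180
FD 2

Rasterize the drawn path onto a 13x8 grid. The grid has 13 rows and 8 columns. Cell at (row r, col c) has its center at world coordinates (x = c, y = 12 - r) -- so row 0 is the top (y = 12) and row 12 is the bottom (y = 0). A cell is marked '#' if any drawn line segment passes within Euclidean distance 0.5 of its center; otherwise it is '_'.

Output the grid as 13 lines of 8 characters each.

Answer: ________
________
________
___#____
___#____
__######
________
________
________
________
________
________
________

Derivation:
Segment 0: (2,7) -> (7,7)
Segment 1: (7,7) -> (4,7)
Segment 2: (4,7) -> (3,7)
Segment 3: (3,7) -> (3,8)
Segment 4: (3,8) -> (3,9)
Segment 5: (3,9) -> (3,7)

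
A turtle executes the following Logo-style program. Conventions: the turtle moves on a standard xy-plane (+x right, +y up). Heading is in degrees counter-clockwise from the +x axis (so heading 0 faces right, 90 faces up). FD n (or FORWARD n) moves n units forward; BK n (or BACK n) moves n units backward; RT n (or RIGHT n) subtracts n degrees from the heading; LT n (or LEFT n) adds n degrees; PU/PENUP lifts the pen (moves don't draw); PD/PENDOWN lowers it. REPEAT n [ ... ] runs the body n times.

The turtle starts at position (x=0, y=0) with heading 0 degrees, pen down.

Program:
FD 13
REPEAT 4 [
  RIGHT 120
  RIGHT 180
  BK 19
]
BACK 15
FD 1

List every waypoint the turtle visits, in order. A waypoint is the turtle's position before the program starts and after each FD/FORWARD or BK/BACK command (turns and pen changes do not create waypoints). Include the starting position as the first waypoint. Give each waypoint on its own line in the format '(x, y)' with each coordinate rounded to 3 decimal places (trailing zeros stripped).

Answer: (0, 0)
(13, 0)
(3.5, -16.454)
(13, -32.909)
(32, -32.909)
(41.5, -16.454)
(49, -3.464)
(48.5, -4.33)

Derivation:
Executing turtle program step by step:
Start: pos=(0,0), heading=0, pen down
FD 13: (0,0) -> (13,0) [heading=0, draw]
REPEAT 4 [
  -- iteration 1/4 --
  RT 120: heading 0 -> 240
  RT 180: heading 240 -> 60
  BK 19: (13,0) -> (3.5,-16.454) [heading=60, draw]
  -- iteration 2/4 --
  RT 120: heading 60 -> 300
  RT 180: heading 300 -> 120
  BK 19: (3.5,-16.454) -> (13,-32.909) [heading=120, draw]
  -- iteration 3/4 --
  RT 120: heading 120 -> 0
  RT 180: heading 0 -> 180
  BK 19: (13,-32.909) -> (32,-32.909) [heading=180, draw]
  -- iteration 4/4 --
  RT 120: heading 180 -> 60
  RT 180: heading 60 -> 240
  BK 19: (32,-32.909) -> (41.5,-16.454) [heading=240, draw]
]
BK 15: (41.5,-16.454) -> (49,-3.464) [heading=240, draw]
FD 1: (49,-3.464) -> (48.5,-4.33) [heading=240, draw]
Final: pos=(48.5,-4.33), heading=240, 7 segment(s) drawn
Waypoints (8 total):
(0, 0)
(13, 0)
(3.5, -16.454)
(13, -32.909)
(32, -32.909)
(41.5, -16.454)
(49, -3.464)
(48.5, -4.33)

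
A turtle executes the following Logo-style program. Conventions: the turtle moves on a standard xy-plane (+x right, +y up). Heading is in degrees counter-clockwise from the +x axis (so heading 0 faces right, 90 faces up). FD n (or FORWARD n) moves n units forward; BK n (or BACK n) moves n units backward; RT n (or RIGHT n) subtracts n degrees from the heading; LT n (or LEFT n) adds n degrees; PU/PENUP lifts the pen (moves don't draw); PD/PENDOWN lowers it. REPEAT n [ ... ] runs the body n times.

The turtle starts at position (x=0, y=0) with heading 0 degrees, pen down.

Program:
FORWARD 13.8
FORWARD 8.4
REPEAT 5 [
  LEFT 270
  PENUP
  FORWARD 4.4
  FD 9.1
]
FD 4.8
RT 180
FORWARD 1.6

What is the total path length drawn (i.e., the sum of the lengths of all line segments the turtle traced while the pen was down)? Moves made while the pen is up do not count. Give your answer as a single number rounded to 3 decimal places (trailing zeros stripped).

Answer: 22.2

Derivation:
Executing turtle program step by step:
Start: pos=(0,0), heading=0, pen down
FD 13.8: (0,0) -> (13.8,0) [heading=0, draw]
FD 8.4: (13.8,0) -> (22.2,0) [heading=0, draw]
REPEAT 5 [
  -- iteration 1/5 --
  LT 270: heading 0 -> 270
  PU: pen up
  FD 4.4: (22.2,0) -> (22.2,-4.4) [heading=270, move]
  FD 9.1: (22.2,-4.4) -> (22.2,-13.5) [heading=270, move]
  -- iteration 2/5 --
  LT 270: heading 270 -> 180
  PU: pen up
  FD 4.4: (22.2,-13.5) -> (17.8,-13.5) [heading=180, move]
  FD 9.1: (17.8,-13.5) -> (8.7,-13.5) [heading=180, move]
  -- iteration 3/5 --
  LT 270: heading 180 -> 90
  PU: pen up
  FD 4.4: (8.7,-13.5) -> (8.7,-9.1) [heading=90, move]
  FD 9.1: (8.7,-9.1) -> (8.7,0) [heading=90, move]
  -- iteration 4/5 --
  LT 270: heading 90 -> 0
  PU: pen up
  FD 4.4: (8.7,0) -> (13.1,0) [heading=0, move]
  FD 9.1: (13.1,0) -> (22.2,0) [heading=0, move]
  -- iteration 5/5 --
  LT 270: heading 0 -> 270
  PU: pen up
  FD 4.4: (22.2,0) -> (22.2,-4.4) [heading=270, move]
  FD 9.1: (22.2,-4.4) -> (22.2,-13.5) [heading=270, move]
]
FD 4.8: (22.2,-13.5) -> (22.2,-18.3) [heading=270, move]
RT 180: heading 270 -> 90
FD 1.6: (22.2,-18.3) -> (22.2,-16.7) [heading=90, move]
Final: pos=(22.2,-16.7), heading=90, 2 segment(s) drawn

Segment lengths:
  seg 1: (0,0) -> (13.8,0), length = 13.8
  seg 2: (13.8,0) -> (22.2,0), length = 8.4
Total = 22.2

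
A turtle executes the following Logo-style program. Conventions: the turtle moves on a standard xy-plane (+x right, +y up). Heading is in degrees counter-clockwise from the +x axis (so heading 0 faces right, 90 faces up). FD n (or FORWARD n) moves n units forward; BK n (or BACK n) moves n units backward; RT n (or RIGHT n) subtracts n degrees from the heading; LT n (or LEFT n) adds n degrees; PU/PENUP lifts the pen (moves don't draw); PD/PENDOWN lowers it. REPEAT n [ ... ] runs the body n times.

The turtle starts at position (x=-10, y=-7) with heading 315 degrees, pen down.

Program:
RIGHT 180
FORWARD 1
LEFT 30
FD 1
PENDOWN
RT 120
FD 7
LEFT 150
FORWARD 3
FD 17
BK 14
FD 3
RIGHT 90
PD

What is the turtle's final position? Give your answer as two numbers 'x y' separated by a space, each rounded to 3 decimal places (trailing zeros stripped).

Answer: -15.417 -3.414

Derivation:
Executing turtle program step by step:
Start: pos=(-10,-7), heading=315, pen down
RT 180: heading 315 -> 135
FD 1: (-10,-7) -> (-10.707,-6.293) [heading=135, draw]
LT 30: heading 135 -> 165
FD 1: (-10.707,-6.293) -> (-11.673,-6.034) [heading=165, draw]
PD: pen down
RT 120: heading 165 -> 45
FD 7: (-11.673,-6.034) -> (-6.723,-1.084) [heading=45, draw]
LT 150: heading 45 -> 195
FD 3: (-6.723,-1.084) -> (-9.621,-1.861) [heading=195, draw]
FD 17: (-9.621,-1.861) -> (-26.042,-6.261) [heading=195, draw]
BK 14: (-26.042,-6.261) -> (-12.519,-2.637) [heading=195, draw]
FD 3: (-12.519,-2.637) -> (-15.417,-3.414) [heading=195, draw]
RT 90: heading 195 -> 105
PD: pen down
Final: pos=(-15.417,-3.414), heading=105, 7 segment(s) drawn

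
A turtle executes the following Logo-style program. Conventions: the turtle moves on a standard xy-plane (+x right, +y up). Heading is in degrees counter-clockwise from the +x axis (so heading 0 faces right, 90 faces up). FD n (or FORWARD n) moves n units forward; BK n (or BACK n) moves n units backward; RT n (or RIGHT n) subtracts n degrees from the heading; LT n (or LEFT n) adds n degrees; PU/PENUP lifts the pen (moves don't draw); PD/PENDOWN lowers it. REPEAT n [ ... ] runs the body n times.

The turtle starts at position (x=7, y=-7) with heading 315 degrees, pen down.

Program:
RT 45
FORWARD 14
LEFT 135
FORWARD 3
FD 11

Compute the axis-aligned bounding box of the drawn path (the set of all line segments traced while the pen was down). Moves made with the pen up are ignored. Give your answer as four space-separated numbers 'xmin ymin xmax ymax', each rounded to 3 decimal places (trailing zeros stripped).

Executing turtle program step by step:
Start: pos=(7,-7), heading=315, pen down
RT 45: heading 315 -> 270
FD 14: (7,-7) -> (7,-21) [heading=270, draw]
LT 135: heading 270 -> 45
FD 3: (7,-21) -> (9.121,-18.879) [heading=45, draw]
FD 11: (9.121,-18.879) -> (16.899,-11.101) [heading=45, draw]
Final: pos=(16.899,-11.101), heading=45, 3 segment(s) drawn

Segment endpoints: x in {7, 7, 9.121, 16.899}, y in {-21, -18.879, -11.101, -7}
xmin=7, ymin=-21, xmax=16.899, ymax=-7

Answer: 7 -21 16.899 -7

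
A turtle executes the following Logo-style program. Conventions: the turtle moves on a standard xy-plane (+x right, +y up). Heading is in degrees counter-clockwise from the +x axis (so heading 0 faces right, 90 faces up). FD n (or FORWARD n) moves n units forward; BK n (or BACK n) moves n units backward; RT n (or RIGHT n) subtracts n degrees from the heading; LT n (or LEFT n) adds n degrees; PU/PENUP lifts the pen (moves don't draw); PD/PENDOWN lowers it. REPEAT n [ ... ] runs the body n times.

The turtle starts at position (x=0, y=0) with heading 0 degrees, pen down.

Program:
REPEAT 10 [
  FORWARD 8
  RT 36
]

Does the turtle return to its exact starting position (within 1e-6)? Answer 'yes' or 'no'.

Answer: yes

Derivation:
Executing turtle program step by step:
Start: pos=(0,0), heading=0, pen down
REPEAT 10 [
  -- iteration 1/10 --
  FD 8: (0,0) -> (8,0) [heading=0, draw]
  RT 36: heading 0 -> 324
  -- iteration 2/10 --
  FD 8: (8,0) -> (14.472,-4.702) [heading=324, draw]
  RT 36: heading 324 -> 288
  -- iteration 3/10 --
  FD 8: (14.472,-4.702) -> (16.944,-12.311) [heading=288, draw]
  RT 36: heading 288 -> 252
  -- iteration 4/10 --
  FD 8: (16.944,-12.311) -> (14.472,-19.919) [heading=252, draw]
  RT 36: heading 252 -> 216
  -- iteration 5/10 --
  FD 8: (14.472,-19.919) -> (8,-24.621) [heading=216, draw]
  RT 36: heading 216 -> 180
  -- iteration 6/10 --
  FD 8: (8,-24.621) -> (0,-24.621) [heading=180, draw]
  RT 36: heading 180 -> 144
  -- iteration 7/10 --
  FD 8: (0,-24.621) -> (-6.472,-19.919) [heading=144, draw]
  RT 36: heading 144 -> 108
  -- iteration 8/10 --
  FD 8: (-6.472,-19.919) -> (-8.944,-12.311) [heading=108, draw]
  RT 36: heading 108 -> 72
  -- iteration 9/10 --
  FD 8: (-8.944,-12.311) -> (-6.472,-4.702) [heading=72, draw]
  RT 36: heading 72 -> 36
  -- iteration 10/10 --
  FD 8: (-6.472,-4.702) -> (0,0) [heading=36, draw]
  RT 36: heading 36 -> 0
]
Final: pos=(0,0), heading=0, 10 segment(s) drawn

Start position: (0, 0)
Final position: (0, 0)
Distance = 0; < 1e-6 -> CLOSED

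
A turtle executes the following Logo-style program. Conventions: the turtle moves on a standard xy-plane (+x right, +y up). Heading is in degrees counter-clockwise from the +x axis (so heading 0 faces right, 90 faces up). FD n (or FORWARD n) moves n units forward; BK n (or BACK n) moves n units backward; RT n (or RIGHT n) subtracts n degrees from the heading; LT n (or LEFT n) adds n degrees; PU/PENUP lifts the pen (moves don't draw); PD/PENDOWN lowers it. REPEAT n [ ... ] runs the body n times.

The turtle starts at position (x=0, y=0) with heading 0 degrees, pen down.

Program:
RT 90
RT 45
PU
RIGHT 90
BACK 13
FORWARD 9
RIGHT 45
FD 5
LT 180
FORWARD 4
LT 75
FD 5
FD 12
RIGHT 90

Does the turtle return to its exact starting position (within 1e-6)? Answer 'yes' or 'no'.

Answer: no

Derivation:
Executing turtle program step by step:
Start: pos=(0,0), heading=0, pen down
RT 90: heading 0 -> 270
RT 45: heading 270 -> 225
PU: pen up
RT 90: heading 225 -> 135
BK 13: (0,0) -> (9.192,-9.192) [heading=135, move]
FD 9: (9.192,-9.192) -> (2.828,-2.828) [heading=135, move]
RT 45: heading 135 -> 90
FD 5: (2.828,-2.828) -> (2.828,2.172) [heading=90, move]
LT 180: heading 90 -> 270
FD 4: (2.828,2.172) -> (2.828,-1.828) [heading=270, move]
LT 75: heading 270 -> 345
FD 5: (2.828,-1.828) -> (7.658,-3.123) [heading=345, move]
FD 12: (7.658,-3.123) -> (19.249,-6.228) [heading=345, move]
RT 90: heading 345 -> 255
Final: pos=(19.249,-6.228), heading=255, 0 segment(s) drawn

Start position: (0, 0)
Final position: (19.249, -6.228)
Distance = 20.232; >= 1e-6 -> NOT closed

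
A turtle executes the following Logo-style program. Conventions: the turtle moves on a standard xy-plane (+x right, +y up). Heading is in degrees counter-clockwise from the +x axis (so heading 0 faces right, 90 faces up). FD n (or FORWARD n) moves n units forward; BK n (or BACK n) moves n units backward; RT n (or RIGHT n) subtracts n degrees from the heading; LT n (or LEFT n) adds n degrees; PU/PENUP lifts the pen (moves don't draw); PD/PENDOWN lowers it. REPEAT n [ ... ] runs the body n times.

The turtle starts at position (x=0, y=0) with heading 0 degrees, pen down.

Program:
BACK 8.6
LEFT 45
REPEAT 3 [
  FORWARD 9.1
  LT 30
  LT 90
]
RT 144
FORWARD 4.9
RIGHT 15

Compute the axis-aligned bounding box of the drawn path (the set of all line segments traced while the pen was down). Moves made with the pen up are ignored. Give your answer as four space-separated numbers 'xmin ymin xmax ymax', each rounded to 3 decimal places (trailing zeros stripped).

Answer: -10.955 -4.84 0 8.79

Derivation:
Executing turtle program step by step:
Start: pos=(0,0), heading=0, pen down
BK 8.6: (0,0) -> (-8.6,0) [heading=0, draw]
LT 45: heading 0 -> 45
REPEAT 3 [
  -- iteration 1/3 --
  FD 9.1: (-8.6,0) -> (-2.165,6.435) [heading=45, draw]
  LT 30: heading 45 -> 75
  LT 90: heading 75 -> 165
  -- iteration 2/3 --
  FD 9.1: (-2.165,6.435) -> (-10.955,8.79) [heading=165, draw]
  LT 30: heading 165 -> 195
  LT 90: heading 195 -> 285
  -- iteration 3/3 --
  FD 9.1: (-10.955,8.79) -> (-8.6,0) [heading=285, draw]
  LT 30: heading 285 -> 315
  LT 90: heading 315 -> 45
]
RT 144: heading 45 -> 261
FD 4.9: (-8.6,0) -> (-9.367,-4.84) [heading=261, draw]
RT 15: heading 261 -> 246
Final: pos=(-9.367,-4.84), heading=246, 5 segment(s) drawn

Segment endpoints: x in {-10.955, -9.367, -8.6, -8.6, -2.165, 0}, y in {-4.84, 0, 6.435, 8.79}
xmin=-10.955, ymin=-4.84, xmax=0, ymax=8.79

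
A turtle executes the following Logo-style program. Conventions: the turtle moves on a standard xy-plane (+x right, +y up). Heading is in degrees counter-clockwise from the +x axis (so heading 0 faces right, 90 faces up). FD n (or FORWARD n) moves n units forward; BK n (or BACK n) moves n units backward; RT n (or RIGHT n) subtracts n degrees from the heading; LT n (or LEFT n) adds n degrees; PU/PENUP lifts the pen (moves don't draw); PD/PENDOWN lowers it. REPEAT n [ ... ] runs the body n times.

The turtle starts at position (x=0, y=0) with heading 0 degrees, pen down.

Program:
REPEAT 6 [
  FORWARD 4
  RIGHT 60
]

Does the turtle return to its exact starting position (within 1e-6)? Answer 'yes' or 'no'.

Executing turtle program step by step:
Start: pos=(0,0), heading=0, pen down
REPEAT 6 [
  -- iteration 1/6 --
  FD 4: (0,0) -> (4,0) [heading=0, draw]
  RT 60: heading 0 -> 300
  -- iteration 2/6 --
  FD 4: (4,0) -> (6,-3.464) [heading=300, draw]
  RT 60: heading 300 -> 240
  -- iteration 3/6 --
  FD 4: (6,-3.464) -> (4,-6.928) [heading=240, draw]
  RT 60: heading 240 -> 180
  -- iteration 4/6 --
  FD 4: (4,-6.928) -> (0,-6.928) [heading=180, draw]
  RT 60: heading 180 -> 120
  -- iteration 5/6 --
  FD 4: (0,-6.928) -> (-2,-3.464) [heading=120, draw]
  RT 60: heading 120 -> 60
  -- iteration 6/6 --
  FD 4: (-2,-3.464) -> (0,0) [heading=60, draw]
  RT 60: heading 60 -> 0
]
Final: pos=(0,0), heading=0, 6 segment(s) drawn

Start position: (0, 0)
Final position: (0, 0)
Distance = 0; < 1e-6 -> CLOSED

Answer: yes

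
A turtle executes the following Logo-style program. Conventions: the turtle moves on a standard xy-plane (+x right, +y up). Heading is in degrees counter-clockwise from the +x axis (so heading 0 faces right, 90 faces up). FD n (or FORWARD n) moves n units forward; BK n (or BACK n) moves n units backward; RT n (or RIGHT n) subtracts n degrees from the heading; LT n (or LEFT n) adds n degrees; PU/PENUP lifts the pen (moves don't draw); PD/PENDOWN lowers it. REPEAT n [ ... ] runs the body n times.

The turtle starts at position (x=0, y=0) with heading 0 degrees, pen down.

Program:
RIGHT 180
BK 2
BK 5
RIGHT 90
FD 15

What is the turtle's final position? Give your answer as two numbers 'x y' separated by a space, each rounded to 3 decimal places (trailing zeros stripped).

Executing turtle program step by step:
Start: pos=(0,0), heading=0, pen down
RT 180: heading 0 -> 180
BK 2: (0,0) -> (2,0) [heading=180, draw]
BK 5: (2,0) -> (7,0) [heading=180, draw]
RT 90: heading 180 -> 90
FD 15: (7,0) -> (7,15) [heading=90, draw]
Final: pos=(7,15), heading=90, 3 segment(s) drawn

Answer: 7 15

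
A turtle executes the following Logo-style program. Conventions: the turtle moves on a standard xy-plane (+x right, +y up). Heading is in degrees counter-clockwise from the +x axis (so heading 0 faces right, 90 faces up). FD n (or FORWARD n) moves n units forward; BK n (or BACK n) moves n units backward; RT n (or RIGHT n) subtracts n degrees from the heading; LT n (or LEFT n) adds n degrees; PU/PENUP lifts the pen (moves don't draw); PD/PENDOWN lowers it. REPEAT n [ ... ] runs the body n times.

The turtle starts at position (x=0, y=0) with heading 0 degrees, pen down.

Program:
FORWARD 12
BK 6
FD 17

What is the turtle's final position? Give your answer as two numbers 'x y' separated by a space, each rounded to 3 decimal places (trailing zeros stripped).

Executing turtle program step by step:
Start: pos=(0,0), heading=0, pen down
FD 12: (0,0) -> (12,0) [heading=0, draw]
BK 6: (12,0) -> (6,0) [heading=0, draw]
FD 17: (6,0) -> (23,0) [heading=0, draw]
Final: pos=(23,0), heading=0, 3 segment(s) drawn

Answer: 23 0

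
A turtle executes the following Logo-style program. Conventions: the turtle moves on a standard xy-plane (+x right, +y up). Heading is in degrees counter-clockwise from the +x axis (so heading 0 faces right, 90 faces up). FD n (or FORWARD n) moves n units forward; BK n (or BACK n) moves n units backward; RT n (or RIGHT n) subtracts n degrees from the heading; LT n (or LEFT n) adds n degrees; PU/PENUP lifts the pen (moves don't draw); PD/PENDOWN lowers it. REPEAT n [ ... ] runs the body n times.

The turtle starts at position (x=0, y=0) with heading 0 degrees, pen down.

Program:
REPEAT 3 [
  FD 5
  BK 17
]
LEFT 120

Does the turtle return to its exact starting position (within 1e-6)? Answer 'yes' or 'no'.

Answer: no

Derivation:
Executing turtle program step by step:
Start: pos=(0,0), heading=0, pen down
REPEAT 3 [
  -- iteration 1/3 --
  FD 5: (0,0) -> (5,0) [heading=0, draw]
  BK 17: (5,0) -> (-12,0) [heading=0, draw]
  -- iteration 2/3 --
  FD 5: (-12,0) -> (-7,0) [heading=0, draw]
  BK 17: (-7,0) -> (-24,0) [heading=0, draw]
  -- iteration 3/3 --
  FD 5: (-24,0) -> (-19,0) [heading=0, draw]
  BK 17: (-19,0) -> (-36,0) [heading=0, draw]
]
LT 120: heading 0 -> 120
Final: pos=(-36,0), heading=120, 6 segment(s) drawn

Start position: (0, 0)
Final position: (-36, 0)
Distance = 36; >= 1e-6 -> NOT closed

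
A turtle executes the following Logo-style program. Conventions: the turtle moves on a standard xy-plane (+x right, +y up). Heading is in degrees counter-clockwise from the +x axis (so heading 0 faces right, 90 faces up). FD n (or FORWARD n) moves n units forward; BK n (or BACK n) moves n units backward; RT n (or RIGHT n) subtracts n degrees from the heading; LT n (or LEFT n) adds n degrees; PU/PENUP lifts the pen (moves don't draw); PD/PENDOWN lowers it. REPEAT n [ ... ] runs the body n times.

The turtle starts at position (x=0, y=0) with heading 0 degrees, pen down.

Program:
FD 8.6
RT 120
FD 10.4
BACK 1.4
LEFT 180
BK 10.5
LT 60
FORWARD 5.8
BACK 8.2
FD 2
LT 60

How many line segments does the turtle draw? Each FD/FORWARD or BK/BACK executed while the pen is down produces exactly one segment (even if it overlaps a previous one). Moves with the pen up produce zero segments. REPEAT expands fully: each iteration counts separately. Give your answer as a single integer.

Answer: 7

Derivation:
Executing turtle program step by step:
Start: pos=(0,0), heading=0, pen down
FD 8.6: (0,0) -> (8.6,0) [heading=0, draw]
RT 120: heading 0 -> 240
FD 10.4: (8.6,0) -> (3.4,-9.007) [heading=240, draw]
BK 1.4: (3.4,-9.007) -> (4.1,-7.794) [heading=240, draw]
LT 180: heading 240 -> 60
BK 10.5: (4.1,-7.794) -> (-1.15,-16.887) [heading=60, draw]
LT 60: heading 60 -> 120
FD 5.8: (-1.15,-16.887) -> (-4.05,-11.865) [heading=120, draw]
BK 8.2: (-4.05,-11.865) -> (0.05,-18.966) [heading=120, draw]
FD 2: (0.05,-18.966) -> (-0.95,-17.234) [heading=120, draw]
LT 60: heading 120 -> 180
Final: pos=(-0.95,-17.234), heading=180, 7 segment(s) drawn
Segments drawn: 7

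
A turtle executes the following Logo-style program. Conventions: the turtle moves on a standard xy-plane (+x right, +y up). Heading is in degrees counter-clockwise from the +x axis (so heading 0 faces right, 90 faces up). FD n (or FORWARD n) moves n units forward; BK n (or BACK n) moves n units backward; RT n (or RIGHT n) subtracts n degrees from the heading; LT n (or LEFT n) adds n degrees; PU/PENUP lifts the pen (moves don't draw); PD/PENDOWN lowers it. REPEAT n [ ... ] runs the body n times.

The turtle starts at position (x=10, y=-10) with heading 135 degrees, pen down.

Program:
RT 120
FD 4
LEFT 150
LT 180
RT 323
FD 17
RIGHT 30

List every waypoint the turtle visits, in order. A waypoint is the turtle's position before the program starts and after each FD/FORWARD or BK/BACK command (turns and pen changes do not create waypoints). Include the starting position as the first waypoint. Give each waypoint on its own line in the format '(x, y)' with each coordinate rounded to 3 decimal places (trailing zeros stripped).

Answer: (10, -10)
(13.864, -8.965)
(29.626, -2.596)

Derivation:
Executing turtle program step by step:
Start: pos=(10,-10), heading=135, pen down
RT 120: heading 135 -> 15
FD 4: (10,-10) -> (13.864,-8.965) [heading=15, draw]
LT 150: heading 15 -> 165
LT 180: heading 165 -> 345
RT 323: heading 345 -> 22
FD 17: (13.864,-8.965) -> (29.626,-2.596) [heading=22, draw]
RT 30: heading 22 -> 352
Final: pos=(29.626,-2.596), heading=352, 2 segment(s) drawn
Waypoints (3 total):
(10, -10)
(13.864, -8.965)
(29.626, -2.596)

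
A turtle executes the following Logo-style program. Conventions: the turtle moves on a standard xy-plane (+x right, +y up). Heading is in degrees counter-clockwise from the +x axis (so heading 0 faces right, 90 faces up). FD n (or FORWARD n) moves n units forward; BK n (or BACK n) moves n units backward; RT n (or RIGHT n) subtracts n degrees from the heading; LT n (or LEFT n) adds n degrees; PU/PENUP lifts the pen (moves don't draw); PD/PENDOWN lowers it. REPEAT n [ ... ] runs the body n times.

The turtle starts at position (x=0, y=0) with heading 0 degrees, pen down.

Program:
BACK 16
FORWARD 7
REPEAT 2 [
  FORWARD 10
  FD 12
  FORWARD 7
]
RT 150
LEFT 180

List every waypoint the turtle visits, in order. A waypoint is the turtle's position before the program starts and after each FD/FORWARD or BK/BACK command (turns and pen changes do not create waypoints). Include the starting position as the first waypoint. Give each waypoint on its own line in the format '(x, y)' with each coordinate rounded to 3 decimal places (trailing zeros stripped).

Executing turtle program step by step:
Start: pos=(0,0), heading=0, pen down
BK 16: (0,0) -> (-16,0) [heading=0, draw]
FD 7: (-16,0) -> (-9,0) [heading=0, draw]
REPEAT 2 [
  -- iteration 1/2 --
  FD 10: (-9,0) -> (1,0) [heading=0, draw]
  FD 12: (1,0) -> (13,0) [heading=0, draw]
  FD 7: (13,0) -> (20,0) [heading=0, draw]
  -- iteration 2/2 --
  FD 10: (20,0) -> (30,0) [heading=0, draw]
  FD 12: (30,0) -> (42,0) [heading=0, draw]
  FD 7: (42,0) -> (49,0) [heading=0, draw]
]
RT 150: heading 0 -> 210
LT 180: heading 210 -> 30
Final: pos=(49,0), heading=30, 8 segment(s) drawn
Waypoints (9 total):
(0, 0)
(-16, 0)
(-9, 0)
(1, 0)
(13, 0)
(20, 0)
(30, 0)
(42, 0)
(49, 0)

Answer: (0, 0)
(-16, 0)
(-9, 0)
(1, 0)
(13, 0)
(20, 0)
(30, 0)
(42, 0)
(49, 0)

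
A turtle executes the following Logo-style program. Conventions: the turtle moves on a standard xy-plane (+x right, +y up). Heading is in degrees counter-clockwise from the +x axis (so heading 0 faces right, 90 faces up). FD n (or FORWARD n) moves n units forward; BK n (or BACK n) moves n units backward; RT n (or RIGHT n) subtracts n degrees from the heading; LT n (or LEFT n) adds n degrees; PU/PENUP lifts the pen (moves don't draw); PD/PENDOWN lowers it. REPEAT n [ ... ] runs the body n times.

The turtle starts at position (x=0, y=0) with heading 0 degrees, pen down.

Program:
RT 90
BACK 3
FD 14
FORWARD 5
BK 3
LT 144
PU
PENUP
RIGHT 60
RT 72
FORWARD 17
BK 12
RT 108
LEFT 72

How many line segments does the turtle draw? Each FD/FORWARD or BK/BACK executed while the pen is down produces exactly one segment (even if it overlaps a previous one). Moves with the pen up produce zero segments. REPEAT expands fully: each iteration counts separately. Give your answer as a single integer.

Executing turtle program step by step:
Start: pos=(0,0), heading=0, pen down
RT 90: heading 0 -> 270
BK 3: (0,0) -> (0,3) [heading=270, draw]
FD 14: (0,3) -> (0,-11) [heading=270, draw]
FD 5: (0,-11) -> (0,-16) [heading=270, draw]
BK 3: (0,-16) -> (0,-13) [heading=270, draw]
LT 144: heading 270 -> 54
PU: pen up
PU: pen up
RT 60: heading 54 -> 354
RT 72: heading 354 -> 282
FD 17: (0,-13) -> (3.534,-29.629) [heading=282, move]
BK 12: (3.534,-29.629) -> (1.04,-17.891) [heading=282, move]
RT 108: heading 282 -> 174
LT 72: heading 174 -> 246
Final: pos=(1.04,-17.891), heading=246, 4 segment(s) drawn
Segments drawn: 4

Answer: 4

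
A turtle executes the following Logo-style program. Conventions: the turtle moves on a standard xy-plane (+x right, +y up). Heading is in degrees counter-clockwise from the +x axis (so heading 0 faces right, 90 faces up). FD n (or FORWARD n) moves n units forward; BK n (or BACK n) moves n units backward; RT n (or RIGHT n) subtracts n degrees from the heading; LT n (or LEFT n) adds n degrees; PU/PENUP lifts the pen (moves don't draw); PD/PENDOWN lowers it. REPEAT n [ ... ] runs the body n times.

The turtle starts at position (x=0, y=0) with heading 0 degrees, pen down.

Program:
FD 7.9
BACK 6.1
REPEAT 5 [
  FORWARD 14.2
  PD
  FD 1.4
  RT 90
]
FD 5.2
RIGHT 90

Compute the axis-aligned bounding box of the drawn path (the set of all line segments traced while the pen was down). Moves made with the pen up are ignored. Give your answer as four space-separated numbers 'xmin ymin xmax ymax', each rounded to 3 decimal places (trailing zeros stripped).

Executing turtle program step by step:
Start: pos=(0,0), heading=0, pen down
FD 7.9: (0,0) -> (7.9,0) [heading=0, draw]
BK 6.1: (7.9,0) -> (1.8,0) [heading=0, draw]
REPEAT 5 [
  -- iteration 1/5 --
  FD 14.2: (1.8,0) -> (16,0) [heading=0, draw]
  PD: pen down
  FD 1.4: (16,0) -> (17.4,0) [heading=0, draw]
  RT 90: heading 0 -> 270
  -- iteration 2/5 --
  FD 14.2: (17.4,0) -> (17.4,-14.2) [heading=270, draw]
  PD: pen down
  FD 1.4: (17.4,-14.2) -> (17.4,-15.6) [heading=270, draw]
  RT 90: heading 270 -> 180
  -- iteration 3/5 --
  FD 14.2: (17.4,-15.6) -> (3.2,-15.6) [heading=180, draw]
  PD: pen down
  FD 1.4: (3.2,-15.6) -> (1.8,-15.6) [heading=180, draw]
  RT 90: heading 180 -> 90
  -- iteration 4/5 --
  FD 14.2: (1.8,-15.6) -> (1.8,-1.4) [heading=90, draw]
  PD: pen down
  FD 1.4: (1.8,-1.4) -> (1.8,0) [heading=90, draw]
  RT 90: heading 90 -> 0
  -- iteration 5/5 --
  FD 14.2: (1.8,0) -> (16,0) [heading=0, draw]
  PD: pen down
  FD 1.4: (16,0) -> (17.4,0) [heading=0, draw]
  RT 90: heading 0 -> 270
]
FD 5.2: (17.4,0) -> (17.4,-5.2) [heading=270, draw]
RT 90: heading 270 -> 180
Final: pos=(17.4,-5.2), heading=180, 13 segment(s) drawn

Segment endpoints: x in {0, 1.8, 1.8, 1.8, 1.8, 3.2, 7.9, 16, 16, 17.4, 17.4}, y in {-15.6, -15.6, -14.2, -5.2, -1.4, 0, 0, 0, 0}
xmin=0, ymin=-15.6, xmax=17.4, ymax=0

Answer: 0 -15.6 17.4 0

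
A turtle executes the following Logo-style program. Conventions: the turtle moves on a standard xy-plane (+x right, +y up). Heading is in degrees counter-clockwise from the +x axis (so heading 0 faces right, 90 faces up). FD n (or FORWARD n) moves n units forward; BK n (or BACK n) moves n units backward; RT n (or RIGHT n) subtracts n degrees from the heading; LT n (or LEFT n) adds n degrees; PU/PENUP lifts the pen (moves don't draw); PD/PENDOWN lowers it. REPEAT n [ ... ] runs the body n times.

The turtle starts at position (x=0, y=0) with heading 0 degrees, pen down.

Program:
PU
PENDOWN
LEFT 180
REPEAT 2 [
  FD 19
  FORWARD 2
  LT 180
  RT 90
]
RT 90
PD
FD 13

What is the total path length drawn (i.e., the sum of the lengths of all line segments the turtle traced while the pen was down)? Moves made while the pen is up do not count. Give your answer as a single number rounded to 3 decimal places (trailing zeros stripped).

Executing turtle program step by step:
Start: pos=(0,0), heading=0, pen down
PU: pen up
PD: pen down
LT 180: heading 0 -> 180
REPEAT 2 [
  -- iteration 1/2 --
  FD 19: (0,0) -> (-19,0) [heading=180, draw]
  FD 2: (-19,0) -> (-21,0) [heading=180, draw]
  LT 180: heading 180 -> 0
  RT 90: heading 0 -> 270
  -- iteration 2/2 --
  FD 19: (-21,0) -> (-21,-19) [heading=270, draw]
  FD 2: (-21,-19) -> (-21,-21) [heading=270, draw]
  LT 180: heading 270 -> 90
  RT 90: heading 90 -> 0
]
RT 90: heading 0 -> 270
PD: pen down
FD 13: (-21,-21) -> (-21,-34) [heading=270, draw]
Final: pos=(-21,-34), heading=270, 5 segment(s) drawn

Segment lengths:
  seg 1: (0,0) -> (-19,0), length = 19
  seg 2: (-19,0) -> (-21,0), length = 2
  seg 3: (-21,0) -> (-21,-19), length = 19
  seg 4: (-21,-19) -> (-21,-21), length = 2
  seg 5: (-21,-21) -> (-21,-34), length = 13
Total = 55

Answer: 55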